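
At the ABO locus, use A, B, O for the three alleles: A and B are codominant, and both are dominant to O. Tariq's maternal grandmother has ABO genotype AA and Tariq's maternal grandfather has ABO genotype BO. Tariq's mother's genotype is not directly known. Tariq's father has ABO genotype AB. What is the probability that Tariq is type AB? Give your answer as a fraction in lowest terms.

Tariq's mother's ABO genotype from AA × BO: 1/2 AB, 1/2 AO.
Crossing each possibility with the father AB and summing P(type AB): 1/2·1/2 + 1/2·1/4 = 3/8.

3/8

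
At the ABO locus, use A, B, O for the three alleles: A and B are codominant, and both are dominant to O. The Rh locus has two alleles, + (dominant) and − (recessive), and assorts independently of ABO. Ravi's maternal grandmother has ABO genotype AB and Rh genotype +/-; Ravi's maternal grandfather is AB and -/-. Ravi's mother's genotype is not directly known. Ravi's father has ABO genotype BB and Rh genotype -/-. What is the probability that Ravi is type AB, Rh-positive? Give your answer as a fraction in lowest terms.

1/8

Ravi's mother's ABO genotype from AB × AB: 1/4 AA, 1/2 AB, 1/4 BB.
Crossing each possibility with the father BB and summing P(type AB): 1/4·1 + 1/2·1/2 + 1/4·0 = 1/2.
Similarly for Rh via the mother's Rh distribution: P(Rh+) = 1/4.
Independent loci: 1/2 × 1/4 = 1/8.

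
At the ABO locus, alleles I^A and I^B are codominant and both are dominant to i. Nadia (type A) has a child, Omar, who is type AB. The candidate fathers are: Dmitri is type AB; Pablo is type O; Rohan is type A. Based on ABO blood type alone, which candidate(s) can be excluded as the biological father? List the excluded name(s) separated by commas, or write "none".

Pablo, Rohan

A candidate is excluded only if no genotype consistent with his phenotype could produce a type AB child with a type A mother.
Pablo (type O): no genotype consistent with that phenotype can produce a type-AB child with a type-A mother.
Rohan (type A): no genotype consistent with that phenotype can produce a type-AB child with a type-A mother.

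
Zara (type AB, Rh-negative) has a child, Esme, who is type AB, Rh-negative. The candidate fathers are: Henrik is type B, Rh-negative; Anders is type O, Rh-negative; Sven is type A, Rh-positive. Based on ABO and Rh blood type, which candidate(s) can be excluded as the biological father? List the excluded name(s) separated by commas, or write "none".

Anders

A candidate is excluded only if no genotype consistent with his phenotype could produce a type AB, Rh-negative child with a type AB, Rh-negative mother.
Anders (type O, Rh-): no genotype consistent with that phenotype can produce a type-AB Rh- child with a type-AB mother.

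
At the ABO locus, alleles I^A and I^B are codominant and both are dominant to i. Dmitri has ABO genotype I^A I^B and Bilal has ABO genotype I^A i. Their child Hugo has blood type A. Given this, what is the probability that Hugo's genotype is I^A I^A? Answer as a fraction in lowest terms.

Cross I^A I^B × I^A i → 1/4 I^A I^A, 1/4 I^A I^B, 1/4 I^A i, 1/4 I^B i.
Type-A genotypes among offspring: I^A I^A (1/4), I^A i (1/4); total 1/2.
P(I^A I^A | type A) = (1/4) / (1/2) = 1/2.

1/2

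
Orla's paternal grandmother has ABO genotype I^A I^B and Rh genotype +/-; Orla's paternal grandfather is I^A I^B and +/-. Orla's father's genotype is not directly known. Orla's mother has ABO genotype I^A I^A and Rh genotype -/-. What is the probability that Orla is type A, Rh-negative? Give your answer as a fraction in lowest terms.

1/4

Orla's father's ABO genotype from I^A I^B × I^A I^B: 1/4 I^A I^A, 1/2 I^A I^B, 1/4 I^B I^B.
Crossing each possibility with the mother I^A I^A and summing P(type A): 1/4·1 + 1/2·1/2 + 1/4·0 = 1/2.
Similarly for Rh via the father's Rh distribution: P(Rh-) = 1/2.
Independent loci: 1/2 × 1/2 = 1/4.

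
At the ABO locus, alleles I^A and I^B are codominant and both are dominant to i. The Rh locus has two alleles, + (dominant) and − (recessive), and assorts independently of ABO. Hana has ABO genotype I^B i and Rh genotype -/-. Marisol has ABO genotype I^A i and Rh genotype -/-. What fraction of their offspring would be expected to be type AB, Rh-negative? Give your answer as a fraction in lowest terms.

1/4

ABO cross I^B i × I^A i → offspring phenotypes: 1/4 O, 1/4 A, 1/4 B, 1/4 AB.
Rh cross -/- × -/- → 1 Rh-.
Independent loci: P(type AB, Rh-negative) = 1/4 × 1 = 1/4.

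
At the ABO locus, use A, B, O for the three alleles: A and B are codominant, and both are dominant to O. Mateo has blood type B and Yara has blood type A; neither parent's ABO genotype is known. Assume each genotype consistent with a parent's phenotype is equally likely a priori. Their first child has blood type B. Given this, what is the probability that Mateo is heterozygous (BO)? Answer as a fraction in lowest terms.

1/3

Possible genotypes: Mateo ∈ {BB, BO}; Yara ∈ {AA, AO}.
Weight each parental genotype pair by prior × P(type-B child):
  BB × AO: posterior weight 2/3.
  BO × AO: posterior weight 1/3.
Sum the posterior weight over pairs where Mateo is BO: 1/3.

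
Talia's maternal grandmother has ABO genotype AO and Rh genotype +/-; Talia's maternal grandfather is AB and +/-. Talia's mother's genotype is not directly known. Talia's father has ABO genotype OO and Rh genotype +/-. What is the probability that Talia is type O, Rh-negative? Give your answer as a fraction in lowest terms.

1/16

Talia's mother's ABO genotype from AO × AB: 1/4 AA, 1/4 AB, 1/4 AO, 1/4 BO.
Crossing each possibility with the father OO and summing P(type O): 1/4·0 + 1/4·0 + 1/4·1/2 + 1/4·1/2 = 1/4.
Similarly for Rh via the mother's Rh distribution: P(Rh-) = 1/4.
Independent loci: 1/4 × 1/4 = 1/16.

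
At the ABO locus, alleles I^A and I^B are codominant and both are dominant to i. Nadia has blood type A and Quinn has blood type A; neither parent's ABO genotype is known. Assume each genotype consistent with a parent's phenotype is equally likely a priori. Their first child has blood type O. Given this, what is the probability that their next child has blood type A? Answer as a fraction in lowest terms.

3/4

Possible genotypes: Nadia ∈ {I^A I^A, I^A i}; Quinn ∈ {I^A I^A, I^A i}.
Weight each parental genotype pair by prior × P(type-O child):
  I^A i × I^A i: posterior weight 1; P(next child type A) = 3/4.
Weighted sum = 3/4.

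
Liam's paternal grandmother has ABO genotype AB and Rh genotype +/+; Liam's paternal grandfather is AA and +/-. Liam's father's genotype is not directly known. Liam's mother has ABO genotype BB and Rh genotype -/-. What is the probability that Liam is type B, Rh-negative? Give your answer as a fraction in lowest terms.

Liam's father's ABO genotype from AB × AA: 1/2 AA, 1/2 AB.
Crossing each possibility with the mother BB and summing P(type B): 1/2·0 + 1/2·1/2 = 1/4.
Similarly for Rh via the father's Rh distribution: P(Rh-) = 1/4.
Independent loci: 1/4 × 1/4 = 1/16.

1/16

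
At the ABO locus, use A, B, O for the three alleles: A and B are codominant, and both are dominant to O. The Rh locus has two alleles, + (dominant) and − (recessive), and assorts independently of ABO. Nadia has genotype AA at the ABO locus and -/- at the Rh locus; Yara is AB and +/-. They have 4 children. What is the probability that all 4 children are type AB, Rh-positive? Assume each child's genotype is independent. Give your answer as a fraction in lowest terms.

1/256

ABO cross AA × AB → 1/2 A, 1/2 AB.
Rh cross -/- × +/- → 1/2 Rh+, 1/2 Rh-; so P(type AB, Rh-positive) = 1/2 × 1/2 = 1/4 per child.
All 4 independent: (1/4)^4 = 1/256.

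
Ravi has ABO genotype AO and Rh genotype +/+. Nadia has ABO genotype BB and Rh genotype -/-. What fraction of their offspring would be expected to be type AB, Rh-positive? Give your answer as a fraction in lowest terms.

ABO cross AO × BB → offspring phenotypes: 1/2 B, 1/2 AB.
Rh cross +/+ × -/- → 1 Rh+.
Independent loci: P(type AB, Rh-positive) = 1/2 × 1 = 1/2.

1/2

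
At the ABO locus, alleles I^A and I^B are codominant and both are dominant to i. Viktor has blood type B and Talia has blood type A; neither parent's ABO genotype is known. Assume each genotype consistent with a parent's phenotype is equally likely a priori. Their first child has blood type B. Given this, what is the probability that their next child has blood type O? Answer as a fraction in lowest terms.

Possible genotypes: Viktor ∈ {I^B I^B, I^B i}; Talia ∈ {I^A I^A, I^A i}.
Weight each parental genotype pair by prior × P(type-B child):
  I^B I^B × I^A i: posterior weight 2/3; P(next child type O) = 0.
  I^B i × I^A i: posterior weight 1/3; P(next child type O) = 1/4.
Weighted sum = 1/12.

1/12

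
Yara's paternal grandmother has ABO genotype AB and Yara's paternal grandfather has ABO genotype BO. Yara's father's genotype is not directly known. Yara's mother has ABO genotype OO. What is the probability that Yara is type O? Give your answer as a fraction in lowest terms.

Yara's father's ABO genotype from AB × BO: 1/4 AB, 1/4 AO, 1/4 BB, 1/4 BO.
Crossing each possibility with the mother OO and summing P(type O): 1/4·0 + 1/4·1/2 + 1/4·0 + 1/4·1/2 = 1/4.

1/4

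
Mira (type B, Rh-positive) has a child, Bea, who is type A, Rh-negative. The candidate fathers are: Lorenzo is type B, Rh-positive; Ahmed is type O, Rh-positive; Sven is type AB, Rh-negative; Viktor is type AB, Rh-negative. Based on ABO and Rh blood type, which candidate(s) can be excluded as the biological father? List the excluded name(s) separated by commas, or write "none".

A candidate is excluded only if no genotype consistent with his phenotype could produce a type A, Rh-negative child with a type B, Rh-positive mother.
Lorenzo (type B, Rh+): no genotype consistent with that phenotype can produce a type-A Rh- child with a type-B mother.
Ahmed (type O, Rh+): no genotype consistent with that phenotype can produce a type-A Rh- child with a type-B mother.

Lorenzo, Ahmed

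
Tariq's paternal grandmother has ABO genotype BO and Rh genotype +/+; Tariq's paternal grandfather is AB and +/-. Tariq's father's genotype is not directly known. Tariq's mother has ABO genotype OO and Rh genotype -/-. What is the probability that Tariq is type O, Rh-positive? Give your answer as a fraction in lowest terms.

Tariq's father's ABO genotype from BO × AB: 1/4 AB, 1/4 AO, 1/4 BB, 1/4 BO.
Crossing each possibility with the mother OO and summing P(type O): 1/4·0 + 1/4·1/2 + 1/4·0 + 1/4·1/2 = 1/4.
Similarly for Rh via the father's Rh distribution: P(Rh+) = 3/4.
Independent loci: 1/4 × 3/4 = 3/16.

3/16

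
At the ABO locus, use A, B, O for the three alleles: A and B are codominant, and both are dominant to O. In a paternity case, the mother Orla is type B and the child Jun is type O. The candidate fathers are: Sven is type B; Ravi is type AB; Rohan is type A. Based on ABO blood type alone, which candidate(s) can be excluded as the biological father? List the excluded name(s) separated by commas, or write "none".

A candidate is excluded only if no genotype consistent with his phenotype could produce a type O child with a type B mother.
Ravi (type AB): no genotype consistent with that phenotype can produce a type-O child with a type-B mother.

Ravi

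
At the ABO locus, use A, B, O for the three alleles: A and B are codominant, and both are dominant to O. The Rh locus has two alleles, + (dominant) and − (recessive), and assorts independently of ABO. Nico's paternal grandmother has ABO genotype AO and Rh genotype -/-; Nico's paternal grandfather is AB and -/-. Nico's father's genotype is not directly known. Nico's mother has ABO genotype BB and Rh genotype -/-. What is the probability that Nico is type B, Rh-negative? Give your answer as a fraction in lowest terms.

Nico's father's ABO genotype from AO × AB: 1/4 AA, 1/4 AB, 1/4 AO, 1/4 BO.
Crossing each possibility with the mother BB and summing P(type B): 1/4·0 + 1/4·1/2 + 1/4·1/2 + 1/4·1 = 1/2.
Similarly for Rh via the father's Rh distribution: P(Rh-) = 1.
Independent loci: 1/2 × 1 = 1/2.

1/2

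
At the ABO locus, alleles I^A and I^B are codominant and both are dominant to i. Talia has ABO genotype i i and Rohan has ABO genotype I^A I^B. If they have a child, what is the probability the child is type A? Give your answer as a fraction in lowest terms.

ABO cross i i × I^A I^B → offspring phenotypes: 1/2 A, 1/2 B.
So P(type A) = 1/2.

1/2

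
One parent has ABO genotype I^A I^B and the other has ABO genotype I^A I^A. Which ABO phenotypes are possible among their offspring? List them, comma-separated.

A, AB

Gametes from I^A I^B × I^A I^A give offspring ABO genotypes I^A I^A, I^A I^B, i.e. phenotypes A, AB.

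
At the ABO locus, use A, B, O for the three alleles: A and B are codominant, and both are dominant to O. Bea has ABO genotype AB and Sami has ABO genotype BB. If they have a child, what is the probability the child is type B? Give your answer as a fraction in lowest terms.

ABO cross AB × BB → offspring phenotypes: 1/2 B, 1/2 AB.
So P(type B) = 1/2.

1/2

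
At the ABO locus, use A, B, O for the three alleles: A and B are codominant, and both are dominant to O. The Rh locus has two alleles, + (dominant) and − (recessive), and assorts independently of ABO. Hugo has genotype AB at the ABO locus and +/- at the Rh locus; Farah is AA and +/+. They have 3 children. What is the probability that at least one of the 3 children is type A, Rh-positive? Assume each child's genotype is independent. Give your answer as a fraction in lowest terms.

ABO cross AB × AA → 1/2 A, 1/2 AB.
Rh cross +/- × +/+ → 1 Rh+; so P(type A, Rh-positive) = 1/2 × 1 = 1/2 per child.
P(none) = (1/2)^3 = 1/8; P(at least one) = 1 − 1/8 = 7/8.

7/8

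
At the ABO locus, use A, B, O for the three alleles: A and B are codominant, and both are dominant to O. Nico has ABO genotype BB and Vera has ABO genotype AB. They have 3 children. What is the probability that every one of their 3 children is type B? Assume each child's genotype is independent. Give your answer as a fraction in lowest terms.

ABO cross BB × AB → 1/2 B, 1/2 AB.
So P(type B) = 1/2 per child.
All 3 independent: (1/2)^3 = 1/8.

1/8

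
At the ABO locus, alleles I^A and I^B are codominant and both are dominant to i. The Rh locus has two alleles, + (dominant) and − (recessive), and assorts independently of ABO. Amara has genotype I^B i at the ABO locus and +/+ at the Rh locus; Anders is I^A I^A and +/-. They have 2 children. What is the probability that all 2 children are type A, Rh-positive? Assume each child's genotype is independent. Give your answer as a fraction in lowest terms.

1/4

ABO cross I^B i × I^A I^A → 1/2 A, 1/2 AB.
Rh cross +/+ × +/- → 1 Rh+; so P(type A, Rh-positive) = 1/2 × 1 = 1/2 per child.
All 2 independent: (1/2)^2 = 1/4.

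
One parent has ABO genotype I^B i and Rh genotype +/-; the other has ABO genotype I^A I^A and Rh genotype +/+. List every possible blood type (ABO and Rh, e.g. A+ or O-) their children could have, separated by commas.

Gametes from I^B i × I^A I^A give offspring ABO genotypes I^A I^B, I^A i, i.e. phenotypes A, AB.
Rh cross +/- × +/+ → phenotypes Rh+.
Combining independently: A+, AB+.

A+, AB+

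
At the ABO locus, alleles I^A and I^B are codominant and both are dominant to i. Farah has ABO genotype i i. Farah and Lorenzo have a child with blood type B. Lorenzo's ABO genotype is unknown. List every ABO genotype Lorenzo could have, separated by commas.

For each candidate genotype of Lorenzo, check whether crossing it with i i can produce every observed child phenotype.
  I^A I^A → possible child types {A} ✗
  I^A I^B → possible child types {A, B} ✓
  I^A i → possible child types {O, A} ✗
  I^B I^B → possible child types {B} ✓
  I^B i → possible child types {O, B} ✓
  i i → possible child types {O} ✗

I^A I^B, I^B I^B, I^B i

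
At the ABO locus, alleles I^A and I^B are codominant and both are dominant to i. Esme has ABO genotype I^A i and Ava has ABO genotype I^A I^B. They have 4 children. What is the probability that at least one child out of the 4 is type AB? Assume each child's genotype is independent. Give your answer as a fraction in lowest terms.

175/256

ABO cross I^A i × I^A I^B → 1/2 A, 1/4 B, 1/4 AB.
So P(type AB) = 1/4 per child.
P(none) = (3/4)^4 = 81/256; P(at least one) = 1 − 81/256 = 175/256.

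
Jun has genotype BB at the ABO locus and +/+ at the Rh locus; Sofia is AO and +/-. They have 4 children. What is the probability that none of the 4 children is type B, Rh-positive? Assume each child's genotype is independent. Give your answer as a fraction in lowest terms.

1/16

ABO cross BB × AO → 1/2 B, 1/2 AB.
Rh cross +/+ × +/- → 1 Rh+; so P(type B, Rh-positive) = 1/2 × 1 = 1/2 per child.
P(not type B, Rh-positive) = 1/2 for one child; (1/2)^4 = 1/16.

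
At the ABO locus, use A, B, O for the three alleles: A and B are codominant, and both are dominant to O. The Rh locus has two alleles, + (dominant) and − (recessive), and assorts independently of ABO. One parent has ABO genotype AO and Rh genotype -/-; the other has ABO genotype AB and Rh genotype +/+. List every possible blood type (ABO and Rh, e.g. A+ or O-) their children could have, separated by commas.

A+, B+, AB+

Gametes from AO × AB give offspring ABO genotypes AA, AB, AO, BO, i.e. phenotypes A, B, AB.
Rh cross -/- × +/+ → phenotypes Rh+.
Combining independently: A+, B+, AB+.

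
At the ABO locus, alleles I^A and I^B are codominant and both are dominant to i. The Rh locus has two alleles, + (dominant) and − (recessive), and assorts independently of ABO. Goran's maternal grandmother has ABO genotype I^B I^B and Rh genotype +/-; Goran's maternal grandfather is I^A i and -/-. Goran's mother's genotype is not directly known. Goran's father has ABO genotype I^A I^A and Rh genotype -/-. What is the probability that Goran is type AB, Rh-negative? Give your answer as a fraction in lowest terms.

3/8

Goran's mother's ABO genotype from I^B I^B × I^A i: 1/2 I^A I^B, 1/2 I^B i.
Crossing each possibility with the father I^A I^A and summing P(type AB): 1/2·1/2 + 1/2·1/2 = 1/2.
Similarly for Rh via the mother's Rh distribution: P(Rh-) = 3/4.
Independent loci: 1/2 × 3/4 = 3/8.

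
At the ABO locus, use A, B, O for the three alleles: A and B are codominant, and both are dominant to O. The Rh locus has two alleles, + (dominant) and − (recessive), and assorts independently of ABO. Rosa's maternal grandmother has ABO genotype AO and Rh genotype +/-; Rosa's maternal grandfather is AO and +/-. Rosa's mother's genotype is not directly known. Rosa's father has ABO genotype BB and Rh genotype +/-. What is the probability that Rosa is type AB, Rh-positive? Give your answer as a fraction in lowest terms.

Rosa's mother's ABO genotype from AO × AO: 1/4 AA, 1/2 AO, 1/4 OO.
Crossing each possibility with the father BB and summing P(type AB): 1/4·1 + 1/2·1/2 + 1/4·0 = 1/2.
Similarly for Rh via the mother's Rh distribution: P(Rh+) = 3/4.
Independent loci: 1/2 × 3/4 = 3/8.

3/8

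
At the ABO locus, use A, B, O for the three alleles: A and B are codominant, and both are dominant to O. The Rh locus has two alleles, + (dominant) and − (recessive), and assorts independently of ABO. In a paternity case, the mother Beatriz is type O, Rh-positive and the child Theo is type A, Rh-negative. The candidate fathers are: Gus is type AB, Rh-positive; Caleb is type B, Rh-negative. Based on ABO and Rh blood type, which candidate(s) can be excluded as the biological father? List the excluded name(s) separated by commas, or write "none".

A candidate is excluded only if no genotype consistent with his phenotype could produce a type A, Rh-negative child with a type O, Rh-positive mother.
Caleb (type B, Rh-): no genotype consistent with that phenotype can produce a type-A Rh- child with a type-O mother.

Caleb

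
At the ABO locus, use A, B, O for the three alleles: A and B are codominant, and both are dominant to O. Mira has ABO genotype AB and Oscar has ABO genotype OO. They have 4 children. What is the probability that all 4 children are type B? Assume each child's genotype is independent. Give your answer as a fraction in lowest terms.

ABO cross AB × OO → 1/2 A, 1/2 B.
So P(type B) = 1/2 per child.
All 4 independent: (1/2)^4 = 1/16.

1/16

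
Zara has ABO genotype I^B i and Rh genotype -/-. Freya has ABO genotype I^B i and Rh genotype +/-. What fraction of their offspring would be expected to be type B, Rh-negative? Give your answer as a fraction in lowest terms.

ABO cross I^B i × I^B i → offspring phenotypes: 1/4 O, 3/4 B.
Rh cross -/- × +/- → 1/2 Rh+, 1/2 Rh-.
Independent loci: P(type B, Rh-negative) = 3/4 × 1/2 = 3/8.

3/8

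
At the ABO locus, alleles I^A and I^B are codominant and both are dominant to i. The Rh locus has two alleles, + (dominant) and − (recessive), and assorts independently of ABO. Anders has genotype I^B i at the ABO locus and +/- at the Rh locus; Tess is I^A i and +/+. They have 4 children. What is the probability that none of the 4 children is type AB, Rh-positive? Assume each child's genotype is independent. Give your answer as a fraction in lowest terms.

81/256

ABO cross I^B i × I^A i → 1/4 O, 1/4 A, 1/4 B, 1/4 AB.
Rh cross +/- × +/+ → 1 Rh+; so P(type AB, Rh-positive) = 1/4 × 1 = 1/4 per child.
P(not type AB, Rh-positive) = 3/4 for one child; (3/4)^4 = 81/256.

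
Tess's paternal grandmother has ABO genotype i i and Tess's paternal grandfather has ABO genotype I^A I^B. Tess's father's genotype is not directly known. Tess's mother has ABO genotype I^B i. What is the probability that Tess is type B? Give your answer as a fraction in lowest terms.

1/2

Tess's father's ABO genotype from i i × I^A I^B: 1/2 I^A i, 1/2 I^B i.
Crossing each possibility with the mother I^B i and summing P(type B): 1/2·1/4 + 1/2·3/4 = 1/2.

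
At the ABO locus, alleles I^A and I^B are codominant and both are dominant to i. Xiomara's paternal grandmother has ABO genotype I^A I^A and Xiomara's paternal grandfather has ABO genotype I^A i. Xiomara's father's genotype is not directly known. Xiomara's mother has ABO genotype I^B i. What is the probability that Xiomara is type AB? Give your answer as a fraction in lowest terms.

Xiomara's father's ABO genotype from I^A I^A × I^A i: 1/2 I^A I^A, 1/2 I^A i.
Crossing each possibility with the mother I^B i and summing P(type AB): 1/2·1/2 + 1/2·1/4 = 3/8.

3/8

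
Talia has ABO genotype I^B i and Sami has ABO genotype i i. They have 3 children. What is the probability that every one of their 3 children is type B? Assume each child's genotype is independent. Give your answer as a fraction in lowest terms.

1/8

ABO cross I^B i × i i → 1/2 O, 1/2 B.
So P(type B) = 1/2 per child.
All 3 independent: (1/2)^3 = 1/8.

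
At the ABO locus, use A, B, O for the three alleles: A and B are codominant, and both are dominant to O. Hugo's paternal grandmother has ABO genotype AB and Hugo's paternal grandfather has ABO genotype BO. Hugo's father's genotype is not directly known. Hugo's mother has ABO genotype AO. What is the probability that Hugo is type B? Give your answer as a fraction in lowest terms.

Hugo's father's ABO genotype from AB × BO: 1/4 AB, 1/4 AO, 1/4 BB, 1/4 BO.
Crossing each possibility with the mother AO and summing P(type B): 1/4·1/4 + 1/4·0 + 1/4·1/2 + 1/4·1/4 = 1/4.

1/4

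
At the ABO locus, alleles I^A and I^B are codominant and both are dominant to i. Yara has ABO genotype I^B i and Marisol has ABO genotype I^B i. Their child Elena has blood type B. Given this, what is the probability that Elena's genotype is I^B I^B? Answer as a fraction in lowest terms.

Cross I^B i × I^B i → 1/4 I^B I^B, 1/2 I^B i, 1/4 i i.
Type-B genotypes among offspring: I^B I^B (1/4), I^B i (1/2); total 3/4.
P(I^B I^B | type B) = (1/4) / (3/4) = 1/3.

1/3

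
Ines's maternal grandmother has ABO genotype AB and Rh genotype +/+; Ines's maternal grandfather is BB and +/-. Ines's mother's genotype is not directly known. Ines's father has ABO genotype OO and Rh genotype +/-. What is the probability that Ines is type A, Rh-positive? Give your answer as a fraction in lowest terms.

7/32

Ines's mother's ABO genotype from AB × BB: 1/2 AB, 1/2 BB.
Crossing each possibility with the father OO and summing P(type A): 1/2·1/2 + 1/2·0 = 1/4.
Similarly for Rh via the mother's Rh distribution: P(Rh+) = 7/8.
Independent loci: 1/4 × 7/8 = 7/32.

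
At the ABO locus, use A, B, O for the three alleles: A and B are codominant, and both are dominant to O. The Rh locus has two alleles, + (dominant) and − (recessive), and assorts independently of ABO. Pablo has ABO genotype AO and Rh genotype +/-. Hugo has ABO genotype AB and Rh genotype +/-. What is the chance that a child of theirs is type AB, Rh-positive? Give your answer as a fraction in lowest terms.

ABO cross AO × AB → offspring phenotypes: 1/2 A, 1/4 B, 1/4 AB.
Rh cross +/- × +/- → 3/4 Rh+, 1/4 Rh-.
Independent loci: P(type AB, Rh-positive) = 1/4 × 3/4 = 3/16.

3/16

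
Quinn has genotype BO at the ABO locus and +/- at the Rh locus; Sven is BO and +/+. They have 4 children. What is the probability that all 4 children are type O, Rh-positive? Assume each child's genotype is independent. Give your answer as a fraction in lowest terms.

ABO cross BO × BO → 1/4 O, 3/4 B.
Rh cross +/- × +/+ → 1 Rh+; so P(type O, Rh-positive) = 1/4 × 1 = 1/4 per child.
All 4 independent: (1/4)^4 = 1/256.

1/256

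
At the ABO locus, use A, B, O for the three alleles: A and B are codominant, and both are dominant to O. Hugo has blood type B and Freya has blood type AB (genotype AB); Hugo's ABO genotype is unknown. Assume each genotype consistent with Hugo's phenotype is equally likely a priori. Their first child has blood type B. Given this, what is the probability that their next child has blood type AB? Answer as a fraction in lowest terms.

Possible genotypes: Hugo ∈ {BB, BO}; Freya ∈ {AB}.
Weight each parental genotype pair by prior × P(type-B child):
  BB × AB: posterior weight 1/2; P(next child type AB) = 1/2.
  BO × AB: posterior weight 1/2; P(next child type AB) = 1/4.
Weighted sum = 3/8.

3/8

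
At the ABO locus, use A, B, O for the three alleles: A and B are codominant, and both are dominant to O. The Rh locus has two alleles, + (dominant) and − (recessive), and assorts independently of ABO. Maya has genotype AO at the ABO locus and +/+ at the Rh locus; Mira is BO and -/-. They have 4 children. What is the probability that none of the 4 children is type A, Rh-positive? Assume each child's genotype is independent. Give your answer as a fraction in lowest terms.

ABO cross AO × BO → 1/4 O, 1/4 A, 1/4 B, 1/4 AB.
Rh cross +/+ × -/- → 1 Rh+; so P(type A, Rh-positive) = 1/4 × 1 = 1/4 per child.
P(not type A, Rh-positive) = 3/4 for one child; (3/4)^4 = 81/256.

81/256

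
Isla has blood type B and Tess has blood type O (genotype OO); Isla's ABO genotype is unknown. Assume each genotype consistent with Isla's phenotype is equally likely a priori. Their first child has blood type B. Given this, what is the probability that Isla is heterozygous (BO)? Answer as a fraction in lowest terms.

Possible genotypes: Isla ∈ {BB, BO}; Tess ∈ {OO}.
Weight each parental genotype pair by prior × P(type-B child):
  BB × OO: posterior weight 2/3.
  BO × OO: posterior weight 1/3.
Sum the posterior weight over pairs where Isla is BO: 1/3.

1/3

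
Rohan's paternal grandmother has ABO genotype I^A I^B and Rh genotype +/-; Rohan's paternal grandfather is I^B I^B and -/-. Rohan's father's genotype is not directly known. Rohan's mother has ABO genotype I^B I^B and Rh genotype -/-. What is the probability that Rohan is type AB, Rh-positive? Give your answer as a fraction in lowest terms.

Rohan's father's ABO genotype from I^A I^B × I^B I^B: 1/2 I^A I^B, 1/2 I^B I^B.
Crossing each possibility with the mother I^B I^B and summing P(type AB): 1/2·1/2 + 1/2·0 = 1/4.
Similarly for Rh via the father's Rh distribution: P(Rh+) = 1/4.
Independent loci: 1/4 × 1/4 = 1/16.

1/16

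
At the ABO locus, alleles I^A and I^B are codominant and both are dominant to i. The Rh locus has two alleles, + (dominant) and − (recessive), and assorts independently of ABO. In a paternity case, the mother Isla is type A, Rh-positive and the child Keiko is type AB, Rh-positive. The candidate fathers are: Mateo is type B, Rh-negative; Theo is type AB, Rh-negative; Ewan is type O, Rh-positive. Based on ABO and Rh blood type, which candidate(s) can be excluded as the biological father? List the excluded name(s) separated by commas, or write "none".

A candidate is excluded only if no genotype consistent with his phenotype could produce a type AB, Rh-positive child with a type A, Rh-positive mother.
Ewan (type O, Rh+): no genotype consistent with that phenotype can produce a type-AB Rh+ child with a type-A mother.

Ewan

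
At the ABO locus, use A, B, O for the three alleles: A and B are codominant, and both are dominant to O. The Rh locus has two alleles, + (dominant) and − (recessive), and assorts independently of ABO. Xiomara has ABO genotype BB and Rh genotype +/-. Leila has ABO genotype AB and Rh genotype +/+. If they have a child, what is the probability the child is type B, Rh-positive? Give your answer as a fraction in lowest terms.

1/2

ABO cross BB × AB → offspring phenotypes: 1/2 B, 1/2 AB.
Rh cross +/- × +/+ → 1 Rh+.
Independent loci: P(type B, Rh-positive) = 1/2 × 1 = 1/2.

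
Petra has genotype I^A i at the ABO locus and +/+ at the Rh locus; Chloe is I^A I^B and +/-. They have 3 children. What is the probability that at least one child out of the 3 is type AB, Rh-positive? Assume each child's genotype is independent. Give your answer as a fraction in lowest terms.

37/64

ABO cross I^A i × I^A I^B → 1/2 A, 1/4 B, 1/4 AB.
Rh cross +/+ × +/- → 1 Rh+; so P(type AB, Rh-positive) = 1/4 × 1 = 1/4 per child.
P(none) = (3/4)^3 = 27/64; P(at least one) = 1 − 27/64 = 37/64.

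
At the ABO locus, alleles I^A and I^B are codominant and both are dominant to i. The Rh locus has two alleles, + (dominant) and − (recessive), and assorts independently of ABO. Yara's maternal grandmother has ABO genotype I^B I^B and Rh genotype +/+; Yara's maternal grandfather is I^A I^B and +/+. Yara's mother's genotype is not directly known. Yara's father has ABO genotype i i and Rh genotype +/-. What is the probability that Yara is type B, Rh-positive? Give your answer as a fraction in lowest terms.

3/4

Yara's mother's ABO genotype from I^B I^B × I^A I^B: 1/2 I^A I^B, 1/2 I^B I^B.
Crossing each possibility with the father i i and summing P(type B): 1/2·1/2 + 1/2·1 = 3/4.
Similarly for Rh via the mother's Rh distribution: P(Rh+) = 1.
Independent loci: 3/4 × 1 = 3/4.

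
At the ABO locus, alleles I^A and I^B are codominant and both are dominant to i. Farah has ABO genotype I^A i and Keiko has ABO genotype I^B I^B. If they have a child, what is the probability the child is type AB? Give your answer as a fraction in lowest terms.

ABO cross I^A i × I^B I^B → offspring phenotypes: 1/2 B, 1/2 AB.
So P(type AB) = 1/2.

1/2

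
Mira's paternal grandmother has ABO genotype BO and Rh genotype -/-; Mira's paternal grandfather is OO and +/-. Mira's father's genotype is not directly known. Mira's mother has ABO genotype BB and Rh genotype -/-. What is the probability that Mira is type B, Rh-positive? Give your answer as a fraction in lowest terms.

1/4

Mira's father's ABO genotype from BO × OO: 1/2 BO, 1/2 OO.
Crossing each possibility with the mother BB and summing P(type B): 1/2·1 + 1/2·1 = 1.
Similarly for Rh via the father's Rh distribution: P(Rh+) = 1/4.
Independent loci: 1 × 1/4 = 1/4.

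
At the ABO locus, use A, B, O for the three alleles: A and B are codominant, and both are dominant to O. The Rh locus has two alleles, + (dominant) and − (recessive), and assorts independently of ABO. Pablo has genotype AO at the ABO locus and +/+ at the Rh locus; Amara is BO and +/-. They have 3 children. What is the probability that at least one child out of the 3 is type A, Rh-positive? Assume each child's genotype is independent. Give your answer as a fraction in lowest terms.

37/64

ABO cross AO × BO → 1/4 O, 1/4 A, 1/4 B, 1/4 AB.
Rh cross +/+ × +/- → 1 Rh+; so P(type A, Rh-positive) = 1/4 × 1 = 1/4 per child.
P(none) = (3/4)^3 = 27/64; P(at least one) = 1 − 27/64 = 37/64.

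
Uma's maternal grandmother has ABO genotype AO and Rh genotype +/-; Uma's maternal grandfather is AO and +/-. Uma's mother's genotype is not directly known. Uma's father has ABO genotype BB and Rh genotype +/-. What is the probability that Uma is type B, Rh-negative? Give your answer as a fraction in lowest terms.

1/8

Uma's mother's ABO genotype from AO × AO: 1/4 AA, 1/2 AO, 1/4 OO.
Crossing each possibility with the father BB and summing P(type B): 1/4·0 + 1/2·1/2 + 1/4·1 = 1/2.
Similarly for Rh via the mother's Rh distribution: P(Rh-) = 1/4.
Independent loci: 1/2 × 1/4 = 1/8.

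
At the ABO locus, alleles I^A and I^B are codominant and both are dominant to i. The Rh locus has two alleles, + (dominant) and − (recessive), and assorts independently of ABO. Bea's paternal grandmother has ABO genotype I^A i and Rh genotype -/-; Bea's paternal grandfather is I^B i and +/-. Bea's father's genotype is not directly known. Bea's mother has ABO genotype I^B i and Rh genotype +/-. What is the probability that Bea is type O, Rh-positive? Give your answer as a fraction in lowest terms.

Bea's father's ABO genotype from I^A i × I^B i: 1/4 I^A I^B, 1/4 I^A i, 1/4 I^B i, 1/4 i i.
Crossing each possibility with the mother I^B i and summing P(type O): 1/4·0 + 1/4·1/4 + 1/4·1/4 + 1/4·1/2 = 1/4.
Similarly for Rh via the father's Rh distribution: P(Rh+) = 5/8.
Independent loci: 1/4 × 5/8 = 5/32.

5/32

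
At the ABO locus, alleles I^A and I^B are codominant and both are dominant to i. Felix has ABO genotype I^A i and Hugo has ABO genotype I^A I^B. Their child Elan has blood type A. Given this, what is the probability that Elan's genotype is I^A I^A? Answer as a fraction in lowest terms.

1/2

Cross I^A i × I^A I^B → 1/4 I^A I^A, 1/4 I^A I^B, 1/4 I^A i, 1/4 I^B i.
Type-A genotypes among offspring: I^A I^A (1/4), I^A i (1/4); total 1/2.
P(I^A I^A | type A) = (1/4) / (1/2) = 1/2.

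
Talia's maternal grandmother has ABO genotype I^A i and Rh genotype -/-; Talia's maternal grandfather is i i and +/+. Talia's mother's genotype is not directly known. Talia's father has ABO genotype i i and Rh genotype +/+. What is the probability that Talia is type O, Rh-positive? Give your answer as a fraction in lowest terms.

Talia's mother's ABO genotype from I^A i × i i: 1/2 I^A i, 1/2 i i.
Crossing each possibility with the father i i and summing P(type O): 1/2·1/2 + 1/2·1 = 3/4.
Similarly for Rh via the mother's Rh distribution: P(Rh+) = 1.
Independent loci: 3/4 × 1 = 3/4.

3/4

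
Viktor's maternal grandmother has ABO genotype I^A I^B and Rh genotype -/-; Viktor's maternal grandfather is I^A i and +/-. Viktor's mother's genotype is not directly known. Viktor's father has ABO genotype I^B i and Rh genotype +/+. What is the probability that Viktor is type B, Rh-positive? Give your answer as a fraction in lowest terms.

Viktor's mother's ABO genotype from I^A I^B × I^A i: 1/4 I^A I^A, 1/4 I^A I^B, 1/4 I^A i, 1/4 I^B i.
Crossing each possibility with the father I^B i and summing P(type B): 1/4·0 + 1/4·1/2 + 1/4·1/4 + 1/4·3/4 = 3/8.
Similarly for Rh via the mother's Rh distribution: P(Rh+) = 1.
Independent loci: 3/8 × 1 = 3/8.

3/8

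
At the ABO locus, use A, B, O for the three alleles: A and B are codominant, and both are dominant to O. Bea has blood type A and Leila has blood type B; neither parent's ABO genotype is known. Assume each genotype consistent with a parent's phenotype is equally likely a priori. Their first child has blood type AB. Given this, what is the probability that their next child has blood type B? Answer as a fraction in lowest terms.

Possible genotypes: Bea ∈ {AA, AO}; Leila ∈ {BB, BO}.
Weight each parental genotype pair by prior × P(type-AB child):
  AA × BB: posterior weight 4/9; P(next child type B) = 0.
  AA × BO: posterior weight 2/9; P(next child type B) = 0.
  AO × BB: posterior weight 2/9; P(next child type B) = 1/2.
  AO × BO: posterior weight 1/9; P(next child type B) = 1/4.
Weighted sum = 5/36.

5/36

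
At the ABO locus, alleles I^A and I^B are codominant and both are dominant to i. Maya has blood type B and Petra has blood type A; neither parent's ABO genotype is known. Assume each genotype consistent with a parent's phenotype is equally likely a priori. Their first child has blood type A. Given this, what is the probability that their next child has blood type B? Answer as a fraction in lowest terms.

Possible genotypes: Maya ∈ {I^B I^B, I^B i}; Petra ∈ {I^A I^A, I^A i}.
Weight each parental genotype pair by prior × P(type-A child):
  I^B i × I^A I^A: posterior weight 2/3; P(next child type B) = 0.
  I^B i × I^A i: posterior weight 1/3; P(next child type B) = 1/4.
Weighted sum = 1/12.

1/12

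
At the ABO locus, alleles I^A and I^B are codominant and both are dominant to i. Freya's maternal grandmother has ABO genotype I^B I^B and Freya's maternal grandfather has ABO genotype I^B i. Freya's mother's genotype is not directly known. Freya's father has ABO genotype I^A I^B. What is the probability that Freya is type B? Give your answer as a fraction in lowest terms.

Freya's mother's ABO genotype from I^B I^B × I^B i: 1/2 I^B I^B, 1/2 I^B i.
Crossing each possibility with the father I^A I^B and summing P(type B): 1/2·1/2 + 1/2·1/2 = 1/2.

1/2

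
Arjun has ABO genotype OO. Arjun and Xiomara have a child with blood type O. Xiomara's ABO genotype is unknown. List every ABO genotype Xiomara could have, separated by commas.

For each candidate genotype of Xiomara, check whether crossing it with OO can produce every observed child phenotype.
  AA → possible child types {A} ✗
  AB → possible child types {A, B} ✗
  AO → possible child types {O, A} ✓
  BB → possible child types {B} ✗
  BO → possible child types {O, B} ✓
  OO → possible child types {O} ✓

AO, BO, OO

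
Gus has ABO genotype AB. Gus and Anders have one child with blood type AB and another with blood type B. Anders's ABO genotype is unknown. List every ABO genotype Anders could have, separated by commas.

For each candidate genotype of Anders, check whether crossing it with AB can produce every observed child phenotype.
  AA → possible child types {A, AB} ✗
  AB → possible child types {A, B, AB} ✓
  AO → possible child types {A, B, AB} ✓
  BB → possible child types {B, AB} ✓
  BO → possible child types {A, B, AB} ✓
  OO → possible child types {A, B} ✗

AB, AO, BB, BO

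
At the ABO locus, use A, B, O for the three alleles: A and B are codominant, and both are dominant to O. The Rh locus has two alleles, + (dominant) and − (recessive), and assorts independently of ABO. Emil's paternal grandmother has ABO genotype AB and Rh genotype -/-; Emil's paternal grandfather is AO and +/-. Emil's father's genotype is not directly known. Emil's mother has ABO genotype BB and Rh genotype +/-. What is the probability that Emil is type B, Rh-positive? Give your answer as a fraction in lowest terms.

Emil's father's ABO genotype from AB × AO: 1/4 AA, 1/4 AB, 1/4 AO, 1/4 BO.
Crossing each possibility with the mother BB and summing P(type B): 1/4·0 + 1/4·1/2 + 1/4·1/2 + 1/4·1 = 1/2.
Similarly for Rh via the father's Rh distribution: P(Rh+) = 5/8.
Independent loci: 1/2 × 5/8 = 5/16.

5/16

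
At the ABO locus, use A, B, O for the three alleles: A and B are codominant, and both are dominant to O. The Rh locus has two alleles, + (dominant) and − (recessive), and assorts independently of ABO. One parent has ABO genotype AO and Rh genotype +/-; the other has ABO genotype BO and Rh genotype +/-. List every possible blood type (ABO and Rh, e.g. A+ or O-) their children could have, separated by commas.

O+, O-, A+, A-, B+, B-, AB+, AB-

Gametes from AO × BO give offspring ABO genotypes AB, AO, BO, OO, i.e. phenotypes O, A, B, AB.
Rh cross +/- × +/- → phenotypes Rh+, Rh-.
Combining independently: O+, O-, A+, A-, B+, B-, AB+, AB-.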